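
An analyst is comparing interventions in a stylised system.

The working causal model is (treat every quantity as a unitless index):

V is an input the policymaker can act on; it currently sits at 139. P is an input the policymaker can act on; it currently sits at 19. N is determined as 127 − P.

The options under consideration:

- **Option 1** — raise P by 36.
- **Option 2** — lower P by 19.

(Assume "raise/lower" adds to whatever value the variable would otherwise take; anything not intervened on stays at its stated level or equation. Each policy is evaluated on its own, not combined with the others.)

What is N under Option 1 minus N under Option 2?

Option 1 (P + 36):
  P = 19 + 36 = 55
  N = 127 − 55 = 72
Option 2 (P − 19):
  P = 19 − 19 = 0
  N = 127 − 0 = 127
N: 72 − 127 = -55

-55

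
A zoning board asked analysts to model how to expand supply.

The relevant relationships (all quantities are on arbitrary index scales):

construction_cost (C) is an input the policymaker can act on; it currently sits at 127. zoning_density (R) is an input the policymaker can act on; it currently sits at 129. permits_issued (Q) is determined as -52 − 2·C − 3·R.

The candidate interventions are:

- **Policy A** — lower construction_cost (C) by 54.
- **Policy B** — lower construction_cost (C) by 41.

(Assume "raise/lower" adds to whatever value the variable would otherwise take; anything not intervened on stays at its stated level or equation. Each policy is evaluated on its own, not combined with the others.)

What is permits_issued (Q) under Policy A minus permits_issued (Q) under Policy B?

26

Policy A (C − 54):
  C = 127 − 54 = 73
  R = 129
  Q = -52 − 2·73 − 3·129 = -585
Policy B (C − 41):
  C = 127 − 41 = 86
  R = 129
  Q = -52 − 2·86 − 3·129 = -611
Q: -585 − (-611) = 26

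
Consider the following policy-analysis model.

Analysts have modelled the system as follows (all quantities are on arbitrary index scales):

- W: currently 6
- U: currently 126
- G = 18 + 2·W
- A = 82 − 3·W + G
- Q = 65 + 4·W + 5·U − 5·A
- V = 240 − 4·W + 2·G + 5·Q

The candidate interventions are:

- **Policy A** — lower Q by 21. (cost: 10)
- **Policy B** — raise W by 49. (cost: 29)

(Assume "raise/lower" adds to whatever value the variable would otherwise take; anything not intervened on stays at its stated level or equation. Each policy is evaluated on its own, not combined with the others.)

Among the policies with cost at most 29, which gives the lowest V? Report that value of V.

Policy A (Q − 21):
  W = 6
  U = 126
  G = 18 + 2·6 = 30
  A = 82 − 3·6 + 30 = 94
  Q = 65 + 4·6 + 5·126 − 5·94 (−21 from intervention) = 228
  V = 240 − 4·6 + 2·30 + 5·228 = 1416
Policy B (W + 49):
  W = 6 + 49 = 55
  U = 126
  G = 18 + 2·55 = 128
  A = 82 − 3·55 + 128 = 45
  Q = 65 + 4·55 + 5·126 − 5·45 = 690
  V = 240 − 4·55 + 2·128 + 5·690 = 3726
Comparing — Policy A: V=1416, Policy B: V=3726. Lowest is 1416 (Policy A).

1416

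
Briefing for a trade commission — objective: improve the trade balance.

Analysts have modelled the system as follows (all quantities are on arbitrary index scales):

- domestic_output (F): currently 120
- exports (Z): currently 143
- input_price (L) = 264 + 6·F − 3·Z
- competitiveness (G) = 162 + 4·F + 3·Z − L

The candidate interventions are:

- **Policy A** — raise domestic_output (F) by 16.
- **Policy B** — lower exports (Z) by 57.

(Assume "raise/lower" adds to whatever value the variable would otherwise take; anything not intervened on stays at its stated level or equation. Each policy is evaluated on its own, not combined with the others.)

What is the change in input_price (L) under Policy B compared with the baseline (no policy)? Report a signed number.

171

Baseline:
  F = 120
  Z = 143
  L = 264 + 6·120 − 3·143 = 555
Policy B (Z − 57):
  F = 120
  Z = 143 − 57 = 86
  L = 264 + 6·120 − 3·86 = 726
Change in L: 726 − 555 = 171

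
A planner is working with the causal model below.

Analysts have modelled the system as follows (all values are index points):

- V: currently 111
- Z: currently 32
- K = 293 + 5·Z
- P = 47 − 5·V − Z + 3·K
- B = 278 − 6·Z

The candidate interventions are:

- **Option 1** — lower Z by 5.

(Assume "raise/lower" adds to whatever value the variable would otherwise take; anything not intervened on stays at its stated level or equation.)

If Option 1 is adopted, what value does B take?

Option 1 (Z − 5):
  Z = 32 − 5 = 27
  B = 278 − 6·27 = 116

116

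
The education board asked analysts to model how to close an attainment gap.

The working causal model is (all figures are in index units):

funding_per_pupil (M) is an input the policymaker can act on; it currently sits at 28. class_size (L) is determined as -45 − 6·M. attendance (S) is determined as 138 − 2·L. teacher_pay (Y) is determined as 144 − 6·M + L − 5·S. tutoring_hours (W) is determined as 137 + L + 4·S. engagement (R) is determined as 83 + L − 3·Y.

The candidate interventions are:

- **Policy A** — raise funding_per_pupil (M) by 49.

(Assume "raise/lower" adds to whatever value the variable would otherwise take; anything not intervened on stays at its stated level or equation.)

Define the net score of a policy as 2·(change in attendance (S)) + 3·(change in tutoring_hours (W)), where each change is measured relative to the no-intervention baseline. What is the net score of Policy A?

7350

Baseline:
  M = 28
  L = -45 − 6·28 = -213
  S = 138 − 2·(-213) = 564
  W = 137 + (-213) + 4·564 = 2180
Policy A (M + 49):
  M = 28 + 49 = 77
  L = -45 − 6·77 = -507
  S = 138 − 2·(-507) = 1152
  W = 137 + (-507) + 4·1152 = 4238
ΔS = 1152 − 564 = 588; ΔW = 4238 − 2180 = 2058
Score = 2·588 + 3·2058 = 7350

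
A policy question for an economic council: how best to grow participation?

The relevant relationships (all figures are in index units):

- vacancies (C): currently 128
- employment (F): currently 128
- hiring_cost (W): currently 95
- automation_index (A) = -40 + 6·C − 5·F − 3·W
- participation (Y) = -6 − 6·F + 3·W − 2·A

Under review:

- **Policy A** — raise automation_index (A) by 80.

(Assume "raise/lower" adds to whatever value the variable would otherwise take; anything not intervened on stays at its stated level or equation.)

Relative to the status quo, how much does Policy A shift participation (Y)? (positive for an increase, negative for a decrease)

-160

Baseline:
  C = 128
  F = 128
  W = 95
  A = -40 + 6·128 − 5·128 − 3·95 = -197
  Y = -6 − 6·128 + 3·95 − 2·(-197) = -95
Policy A (A + 80):
  C = 128
  F = 128
  W = 95
  A = -40 + 6·128 − 5·128 − 3·95 (+80 from intervention) = -117
  Y = -6 − 6·128 + 3·95 − 2·(-117) = -255
Change in Y: -255 − (-95) = -160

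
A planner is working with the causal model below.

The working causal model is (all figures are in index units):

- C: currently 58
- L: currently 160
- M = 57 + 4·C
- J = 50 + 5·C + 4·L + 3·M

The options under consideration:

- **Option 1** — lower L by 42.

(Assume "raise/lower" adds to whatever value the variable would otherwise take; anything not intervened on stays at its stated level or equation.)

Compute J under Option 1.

1679

Option 1 (L − 42):
  C = 58
  L = 160 − 42 = 118
  M = 57 + 4·58 = 289
  J = 50 + 5·58 + 4·118 + 3·289 = 1679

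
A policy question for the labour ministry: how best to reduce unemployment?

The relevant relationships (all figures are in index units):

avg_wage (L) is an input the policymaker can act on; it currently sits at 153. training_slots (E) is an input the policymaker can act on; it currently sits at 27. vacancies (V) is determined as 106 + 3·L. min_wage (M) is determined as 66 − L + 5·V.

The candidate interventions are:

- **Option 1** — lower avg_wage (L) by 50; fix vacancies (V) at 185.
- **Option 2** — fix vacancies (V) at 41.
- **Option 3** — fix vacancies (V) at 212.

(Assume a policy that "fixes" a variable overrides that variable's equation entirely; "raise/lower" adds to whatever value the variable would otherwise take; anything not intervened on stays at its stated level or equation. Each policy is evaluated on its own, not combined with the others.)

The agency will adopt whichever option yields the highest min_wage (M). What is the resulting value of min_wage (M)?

Option 1 (L − 50, V := 185):
  L = 153 − 50 = 103
  V = 185
  M = 66 − 103 + 5·185 = 888
Option 2 (V := 41):
  L = 153
  V = 41
  M = 66 − 153 + 5·41 = 118
Option 3 (V := 212):
  L = 153
  V = 212
  M = 66 − 153 + 5·212 = 973
Comparing — Option 1: M=888, Option 2: M=118, Option 3: M=973. Highest is 973 (Option 3).

973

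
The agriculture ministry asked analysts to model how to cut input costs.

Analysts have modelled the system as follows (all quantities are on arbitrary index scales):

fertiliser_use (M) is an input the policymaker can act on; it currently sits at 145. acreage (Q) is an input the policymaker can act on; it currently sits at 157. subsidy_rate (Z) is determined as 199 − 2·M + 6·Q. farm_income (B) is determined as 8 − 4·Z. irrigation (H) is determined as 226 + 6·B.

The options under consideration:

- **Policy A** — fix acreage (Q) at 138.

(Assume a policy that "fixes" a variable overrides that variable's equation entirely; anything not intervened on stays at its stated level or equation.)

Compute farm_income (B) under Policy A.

-2940

Policy A (Q := 138):
  M = 145
  Q = 138
  Z = 199 − 2·145 + 6·138 = 737
  B = 8 − 4·737 = -2940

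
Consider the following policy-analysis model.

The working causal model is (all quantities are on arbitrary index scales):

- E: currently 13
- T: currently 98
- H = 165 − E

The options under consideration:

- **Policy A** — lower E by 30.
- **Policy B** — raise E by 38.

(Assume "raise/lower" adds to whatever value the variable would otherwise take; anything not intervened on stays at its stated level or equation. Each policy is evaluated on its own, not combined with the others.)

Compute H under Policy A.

182

Policy A (E − 30):
  E = 13 − 30 = -17
  H = 165 − (-17) = 182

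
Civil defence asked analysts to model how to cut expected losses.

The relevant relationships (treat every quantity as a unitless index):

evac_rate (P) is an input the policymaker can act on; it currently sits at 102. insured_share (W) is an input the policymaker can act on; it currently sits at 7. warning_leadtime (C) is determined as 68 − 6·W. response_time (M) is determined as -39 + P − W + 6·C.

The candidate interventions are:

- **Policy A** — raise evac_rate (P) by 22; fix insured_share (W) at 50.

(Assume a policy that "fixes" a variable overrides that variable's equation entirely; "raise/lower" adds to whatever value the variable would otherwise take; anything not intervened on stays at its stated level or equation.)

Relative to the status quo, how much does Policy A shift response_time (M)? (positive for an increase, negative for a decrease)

-1569

Baseline:
  P = 102
  W = 7
  C = 68 − 6·7 = 26
  M = -39 + 102 − 7 + 6·26 = 212
Policy A (P + 22, W := 50):
  P = 102 + 22 = 124
  W = 50
  C = 68 − 6·50 = -232
  M = -39 + 124 − 50 + 6·(-232) = -1357
Change in M: -1357 − 212 = -1569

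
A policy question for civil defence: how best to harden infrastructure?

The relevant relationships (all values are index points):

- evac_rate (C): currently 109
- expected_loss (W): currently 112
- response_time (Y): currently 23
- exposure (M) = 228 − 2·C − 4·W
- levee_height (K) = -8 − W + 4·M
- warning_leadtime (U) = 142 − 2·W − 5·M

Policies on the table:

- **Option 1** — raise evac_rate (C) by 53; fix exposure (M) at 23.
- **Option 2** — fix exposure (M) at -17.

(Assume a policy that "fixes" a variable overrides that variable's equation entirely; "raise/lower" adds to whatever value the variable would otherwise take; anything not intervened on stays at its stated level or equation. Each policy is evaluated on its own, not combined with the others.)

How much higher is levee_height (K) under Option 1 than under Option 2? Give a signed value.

160

Option 1 (C + 53, M := 23):
  C = 109 + 53 = 162
  W = 112
  M = 23
  K = -8 − 112 + 4·23 = -28
Option 2 (M := -17):
  C = 109
  W = 112
  M = -17
  K = -8 − 112 + 4·(-17) = -188
K: -28 − (-188) = 160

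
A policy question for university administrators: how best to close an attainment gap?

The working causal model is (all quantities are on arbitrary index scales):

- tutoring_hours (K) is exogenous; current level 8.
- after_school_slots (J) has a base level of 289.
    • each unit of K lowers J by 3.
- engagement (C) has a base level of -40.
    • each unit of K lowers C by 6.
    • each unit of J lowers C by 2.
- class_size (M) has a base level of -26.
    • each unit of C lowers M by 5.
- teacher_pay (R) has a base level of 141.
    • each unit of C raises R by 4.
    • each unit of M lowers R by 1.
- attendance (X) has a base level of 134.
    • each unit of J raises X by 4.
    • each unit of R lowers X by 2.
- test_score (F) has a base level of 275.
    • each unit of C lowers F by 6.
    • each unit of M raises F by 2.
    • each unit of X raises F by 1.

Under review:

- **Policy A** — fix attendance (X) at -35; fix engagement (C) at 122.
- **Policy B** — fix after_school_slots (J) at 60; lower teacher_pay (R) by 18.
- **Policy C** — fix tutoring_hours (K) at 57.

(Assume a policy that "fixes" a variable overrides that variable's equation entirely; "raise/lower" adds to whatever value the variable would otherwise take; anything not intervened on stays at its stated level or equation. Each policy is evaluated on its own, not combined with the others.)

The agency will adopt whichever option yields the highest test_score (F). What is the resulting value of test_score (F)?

Policy A (X := -35, C := 122):
  K = 8
  J = 289 − 3·8 = 265
  C = 122
  M = -26 − 5·122 = -636
  R = 141 + 4·122 − (-636) = 1265
  X = -35
  F = 275 − 6·122 + 2·(-636) + (-35) = -1764
Policy B (J := 60, R − 18):
  K = 8
  J = 60
  C = -40 − 6·8 − 2·60 = -208
  M = -26 − 5·(-208) = 1014
  R = 141 + 4·(-208) − 1014 (−18 from intervention) = -1723
  X = 134 + 4·60 − 2·(-1723) = 3820
  F = 275 − 6·(-208) + 2·1014 + 3820 = 7371
Policy C (K := 57):
  K = 57
  J = 289 − 3·57 = 118
  C = -40 − 6·57 − 2·118 = -618
  M = -26 − 5·(-618) = 3064
  R = 141 + 4·(-618) − 3064 = -5395
  X = 134 + 4·118 − 2·(-5395) = 11396
  F = 275 − 6·(-618) + 2·3064 + 11396 = 21507
Comparing — Policy A: F=-1764, Policy B: F=7371, Policy C: F=21507. Highest is 21507 (Policy C).

21507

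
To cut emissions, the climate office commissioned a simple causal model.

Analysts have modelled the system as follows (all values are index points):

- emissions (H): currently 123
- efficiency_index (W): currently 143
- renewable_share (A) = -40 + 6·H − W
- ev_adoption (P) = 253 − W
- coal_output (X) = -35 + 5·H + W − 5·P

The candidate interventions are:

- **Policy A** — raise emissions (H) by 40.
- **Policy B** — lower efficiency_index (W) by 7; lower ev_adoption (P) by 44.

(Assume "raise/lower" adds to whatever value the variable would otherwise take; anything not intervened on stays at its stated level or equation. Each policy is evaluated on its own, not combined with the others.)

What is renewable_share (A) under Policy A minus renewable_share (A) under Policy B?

Policy A (H + 40):
  H = 123 + 40 = 163
  W = 143
  A = -40 + 6·163 − 143 = 795
Policy B (W − 7, P − 44):
  H = 123
  W = 143 − 7 = 136
  A = -40 + 6·123 − 136 = 562
A: 795 − 562 = 233

233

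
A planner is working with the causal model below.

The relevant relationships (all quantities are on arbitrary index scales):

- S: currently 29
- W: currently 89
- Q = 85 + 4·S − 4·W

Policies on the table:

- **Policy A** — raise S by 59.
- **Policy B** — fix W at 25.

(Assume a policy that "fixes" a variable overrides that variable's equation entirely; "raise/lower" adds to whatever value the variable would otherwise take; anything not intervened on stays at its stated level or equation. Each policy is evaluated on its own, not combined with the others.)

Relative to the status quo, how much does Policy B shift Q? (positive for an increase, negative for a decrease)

256

Baseline:
  S = 29
  W = 89
  Q = 85 + 4·29 − 4·89 = -155
Policy B (W := 25):
  S = 29
  W = 25
  Q = 85 + 4·29 − 4·25 = 101
Change in Q: 101 − (-155) = 256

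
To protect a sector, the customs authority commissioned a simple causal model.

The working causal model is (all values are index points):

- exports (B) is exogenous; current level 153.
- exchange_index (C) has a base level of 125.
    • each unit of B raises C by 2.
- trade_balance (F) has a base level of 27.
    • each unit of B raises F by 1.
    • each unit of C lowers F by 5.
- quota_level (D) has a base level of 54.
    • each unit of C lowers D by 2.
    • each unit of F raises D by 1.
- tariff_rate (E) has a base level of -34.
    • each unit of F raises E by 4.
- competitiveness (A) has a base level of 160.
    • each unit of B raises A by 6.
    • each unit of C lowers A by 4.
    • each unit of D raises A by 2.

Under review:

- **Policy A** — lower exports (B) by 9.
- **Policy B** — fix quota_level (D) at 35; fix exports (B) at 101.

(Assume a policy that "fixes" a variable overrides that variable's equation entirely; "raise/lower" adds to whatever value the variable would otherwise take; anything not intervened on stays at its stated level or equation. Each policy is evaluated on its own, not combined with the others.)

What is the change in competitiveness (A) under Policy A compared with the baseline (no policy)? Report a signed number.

Baseline:
  B = 153
  C = 125 + 2·153 = 431
  F = 27 + 153 − 5·431 = -1975
  D = 54 − 2·431 + (-1975) = -2783
  A = 160 + 6·153 − 4·431 + 2·(-2783) = -6212
Policy A (B − 9):
  B = 153 − 9 = 144
  C = 125 + 2·144 = 413
  F = 27 + 144 − 5·413 = -1894
  D = 54 − 2·413 + (-1894) = -2666
  A = 160 + 6·144 − 4·413 + 2·(-2666) = -5960
Change in A: -5960 − (-6212) = 252

252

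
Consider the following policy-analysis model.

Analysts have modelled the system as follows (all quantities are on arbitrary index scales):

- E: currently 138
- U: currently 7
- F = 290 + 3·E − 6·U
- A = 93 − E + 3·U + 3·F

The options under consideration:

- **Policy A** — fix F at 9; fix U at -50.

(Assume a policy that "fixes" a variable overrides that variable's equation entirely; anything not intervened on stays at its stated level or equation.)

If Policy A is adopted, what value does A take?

Policy A (F := 9, U := -50):
  E = 138
  U = -50
  F = 9
  A = 93 − 138 + 3·(-50) + 3·9 = -168

-168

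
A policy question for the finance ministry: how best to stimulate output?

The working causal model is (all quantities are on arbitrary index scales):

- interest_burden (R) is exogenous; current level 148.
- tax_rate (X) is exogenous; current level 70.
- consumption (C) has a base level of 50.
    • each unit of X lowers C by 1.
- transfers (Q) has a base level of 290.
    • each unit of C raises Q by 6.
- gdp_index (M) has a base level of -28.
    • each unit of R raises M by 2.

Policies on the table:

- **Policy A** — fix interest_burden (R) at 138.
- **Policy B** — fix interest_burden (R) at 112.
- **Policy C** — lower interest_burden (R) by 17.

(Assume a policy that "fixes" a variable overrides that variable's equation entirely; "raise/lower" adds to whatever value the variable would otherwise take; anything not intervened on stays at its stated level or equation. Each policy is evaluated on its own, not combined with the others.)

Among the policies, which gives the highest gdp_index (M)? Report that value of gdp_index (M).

Policy A (R := 138):
  R = 138
  M = -28 + 2·138 = 248
Policy B (R := 112):
  R = 112
  M = -28 + 2·112 = 196
Policy C (R − 17):
  R = 148 − 17 = 131
  M = -28 + 2·131 = 234
Comparing — Policy A: M=248, Policy B: M=196, Policy C: M=234. Highest is 248 (Policy A).

248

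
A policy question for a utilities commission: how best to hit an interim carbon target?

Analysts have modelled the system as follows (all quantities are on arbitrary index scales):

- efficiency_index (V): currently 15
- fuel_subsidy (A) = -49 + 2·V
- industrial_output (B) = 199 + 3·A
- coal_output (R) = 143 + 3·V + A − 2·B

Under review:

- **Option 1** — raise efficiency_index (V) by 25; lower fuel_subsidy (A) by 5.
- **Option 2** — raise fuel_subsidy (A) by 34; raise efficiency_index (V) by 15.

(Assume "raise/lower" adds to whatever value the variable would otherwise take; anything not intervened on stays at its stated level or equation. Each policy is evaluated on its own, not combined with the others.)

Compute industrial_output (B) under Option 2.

Option 2 (A + 34, V + 15):
  V = 15 + 15 = 30
  A = -49 + 2·30 (+34 from intervention) = 45
  B = 199 + 3·45 = 334

334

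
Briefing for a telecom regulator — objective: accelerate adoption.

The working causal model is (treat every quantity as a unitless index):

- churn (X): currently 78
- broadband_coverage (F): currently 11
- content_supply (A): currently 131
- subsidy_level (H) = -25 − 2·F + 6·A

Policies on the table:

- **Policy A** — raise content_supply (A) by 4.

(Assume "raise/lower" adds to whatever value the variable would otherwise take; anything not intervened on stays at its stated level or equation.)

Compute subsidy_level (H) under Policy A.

763

Policy A (A + 4):
  F = 11
  A = 131 + 4 = 135
  H = -25 − 2·11 + 6·135 = 763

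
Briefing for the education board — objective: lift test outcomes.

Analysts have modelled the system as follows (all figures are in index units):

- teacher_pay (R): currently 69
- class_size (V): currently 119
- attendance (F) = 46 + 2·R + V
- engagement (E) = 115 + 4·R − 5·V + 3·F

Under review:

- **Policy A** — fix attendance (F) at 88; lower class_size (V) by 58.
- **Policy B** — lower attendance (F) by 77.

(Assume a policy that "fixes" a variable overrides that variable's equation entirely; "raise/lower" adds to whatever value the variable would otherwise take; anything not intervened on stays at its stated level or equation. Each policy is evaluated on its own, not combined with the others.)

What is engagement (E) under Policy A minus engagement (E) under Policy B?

-124

Policy A (F := 88, V − 58):
  R = 69
  V = 119 − 58 = 61
  F = 88
  E = 115 + 4·69 − 5·61 + 3·88 = 350
Policy B (F − 77):
  R = 69
  V = 119
  F = 46 + 2·69 + 119 (−77 from intervention) = 226
  E = 115 + 4·69 − 5·119 + 3·226 = 474
E: 350 − 474 = -124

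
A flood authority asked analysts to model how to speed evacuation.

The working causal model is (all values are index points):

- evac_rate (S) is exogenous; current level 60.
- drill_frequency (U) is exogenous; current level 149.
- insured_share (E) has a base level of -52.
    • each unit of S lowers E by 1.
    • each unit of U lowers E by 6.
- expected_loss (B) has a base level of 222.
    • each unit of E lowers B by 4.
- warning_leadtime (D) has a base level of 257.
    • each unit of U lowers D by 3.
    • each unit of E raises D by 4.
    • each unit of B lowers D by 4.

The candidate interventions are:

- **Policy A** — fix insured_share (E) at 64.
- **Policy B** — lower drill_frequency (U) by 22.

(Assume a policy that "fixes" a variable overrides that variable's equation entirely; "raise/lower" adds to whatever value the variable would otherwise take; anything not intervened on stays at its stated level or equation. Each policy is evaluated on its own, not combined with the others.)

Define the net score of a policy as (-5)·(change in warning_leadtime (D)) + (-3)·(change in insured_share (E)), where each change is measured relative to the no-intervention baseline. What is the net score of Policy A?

-110210

Baseline:
  S = 60
  U = 149
  E = -52 − 60 − 6·149 = -1006
  B = 222 − 4·(-1006) = 4246
  D = 257 − 3·149 + 4·(-1006) − 4·4246 = -21198
Policy A (E := 64):
  S = 60
  U = 149
  E = 64
  B = 222 − 4·64 = -34
  D = 257 − 3·149 + 4·64 − 4·(-34) = 202
ΔD = 202 − (-21198) = 21400; ΔE = 64 − (-1006) = 1070
Score = (-5)·21400 + (-3)·1070 = -110210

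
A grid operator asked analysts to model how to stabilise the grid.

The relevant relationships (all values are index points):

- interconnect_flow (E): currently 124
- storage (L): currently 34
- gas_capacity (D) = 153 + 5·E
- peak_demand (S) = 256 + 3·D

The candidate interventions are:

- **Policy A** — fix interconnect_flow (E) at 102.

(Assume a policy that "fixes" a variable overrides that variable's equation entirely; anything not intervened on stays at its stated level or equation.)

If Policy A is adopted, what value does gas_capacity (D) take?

Policy A (E := 102):
  E = 102
  D = 153 + 5·102 = 663

663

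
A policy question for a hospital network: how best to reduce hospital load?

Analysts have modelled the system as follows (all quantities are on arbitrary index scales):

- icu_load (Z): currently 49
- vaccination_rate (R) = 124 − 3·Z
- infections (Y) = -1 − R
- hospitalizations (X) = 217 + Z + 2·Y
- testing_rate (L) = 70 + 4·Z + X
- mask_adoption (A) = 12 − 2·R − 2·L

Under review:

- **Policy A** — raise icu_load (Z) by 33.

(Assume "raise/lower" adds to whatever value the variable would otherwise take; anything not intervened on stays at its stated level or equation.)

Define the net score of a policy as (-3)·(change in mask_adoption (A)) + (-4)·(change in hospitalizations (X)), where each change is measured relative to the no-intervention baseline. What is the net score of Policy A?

Baseline:
  Z = 49
  R = 124 − 3·49 = -23
  Y = -1 − (-23) = 22
  X = 217 + 49 + 2·22 = 310
  L = 70 + 4·49 + 310 = 576
  A = 12 − 2·(-23) − 2·576 = -1094
Policy A (Z + 33):
  Z = 49 + 33 = 82
  R = 124 − 3·82 = -122
  Y = -1 − (-122) = 121
  X = 217 + 82 + 2·121 = 541
  L = 70 + 4·82 + 541 = 939
  A = 12 − 2·(-122) − 2·939 = -1622
ΔA = -1622 − (-1094) = -528; ΔX = 541 − 310 = 231
Score = (-3)·(-528) + (-4)·231 = 660

660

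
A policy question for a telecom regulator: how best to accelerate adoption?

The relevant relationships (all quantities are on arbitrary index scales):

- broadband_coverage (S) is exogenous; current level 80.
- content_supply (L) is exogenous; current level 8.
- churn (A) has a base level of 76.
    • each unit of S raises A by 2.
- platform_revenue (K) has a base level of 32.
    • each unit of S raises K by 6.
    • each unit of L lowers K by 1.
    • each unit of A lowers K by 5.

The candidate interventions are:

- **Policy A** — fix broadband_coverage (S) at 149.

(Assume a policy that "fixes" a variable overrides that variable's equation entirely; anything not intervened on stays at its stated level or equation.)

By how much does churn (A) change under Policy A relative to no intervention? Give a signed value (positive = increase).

138

Baseline:
  S = 80
  A = 76 + 2·80 = 236
Policy A (S := 149):
  S = 149
  A = 76 + 2·149 = 374
Change in A: 374 − 236 = 138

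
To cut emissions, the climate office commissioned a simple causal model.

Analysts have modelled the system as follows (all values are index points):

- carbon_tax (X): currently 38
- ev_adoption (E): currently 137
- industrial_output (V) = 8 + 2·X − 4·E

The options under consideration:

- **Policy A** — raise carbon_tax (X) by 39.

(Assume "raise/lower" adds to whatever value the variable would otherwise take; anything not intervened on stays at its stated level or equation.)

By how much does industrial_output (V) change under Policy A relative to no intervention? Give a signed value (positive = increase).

Baseline:
  X = 38
  E = 137
  V = 8 + 2·38 − 4·137 = -464
Policy A (X + 39):
  X = 38 + 39 = 77
  E = 137
  V = 8 + 2·77 − 4·137 = -386
Change in V: -386 − (-464) = 78

78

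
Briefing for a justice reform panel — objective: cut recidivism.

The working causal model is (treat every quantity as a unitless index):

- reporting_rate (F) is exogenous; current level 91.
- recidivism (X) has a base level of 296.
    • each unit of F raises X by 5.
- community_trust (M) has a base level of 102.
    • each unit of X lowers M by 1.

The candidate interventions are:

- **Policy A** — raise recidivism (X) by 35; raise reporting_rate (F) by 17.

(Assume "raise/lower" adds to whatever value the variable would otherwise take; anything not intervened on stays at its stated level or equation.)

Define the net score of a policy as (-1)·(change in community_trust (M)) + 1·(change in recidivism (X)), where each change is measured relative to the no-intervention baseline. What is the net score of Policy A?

Baseline:
  F = 91
  X = 296 + 5·91 = 751
  M = 102 − 751 = -649
Policy A (X + 35, F + 17):
  F = 91 + 17 = 108
  X = 296 + 5·108 (+35 from intervention) = 871
  M = 102 − 871 = -769
ΔM = -769 − (-649) = -120; ΔX = 871 − 751 = 120
Score = (-1)·(-120) + 1·120 = 240

240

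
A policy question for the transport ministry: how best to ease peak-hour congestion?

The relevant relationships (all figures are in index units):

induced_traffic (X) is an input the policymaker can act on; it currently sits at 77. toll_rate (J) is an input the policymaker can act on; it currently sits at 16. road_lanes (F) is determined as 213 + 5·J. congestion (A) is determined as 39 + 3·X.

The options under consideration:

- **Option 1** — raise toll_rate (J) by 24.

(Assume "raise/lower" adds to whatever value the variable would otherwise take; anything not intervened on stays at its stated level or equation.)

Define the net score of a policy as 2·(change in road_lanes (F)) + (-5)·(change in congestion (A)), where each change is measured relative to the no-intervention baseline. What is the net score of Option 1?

240

Baseline:
  X = 77
  J = 16
  F = 213 + 5·16 = 293
  A = 39 + 3·77 = 270
Option 1 (J + 24):
  X = 77
  J = 16 + 24 = 40
  F = 213 + 5·40 = 413
  A = 39 + 3·77 = 270
ΔF = 413 − 293 = 120; ΔA = 270 − 270 = 0
Score = 2·120 + (-5)·0 = 240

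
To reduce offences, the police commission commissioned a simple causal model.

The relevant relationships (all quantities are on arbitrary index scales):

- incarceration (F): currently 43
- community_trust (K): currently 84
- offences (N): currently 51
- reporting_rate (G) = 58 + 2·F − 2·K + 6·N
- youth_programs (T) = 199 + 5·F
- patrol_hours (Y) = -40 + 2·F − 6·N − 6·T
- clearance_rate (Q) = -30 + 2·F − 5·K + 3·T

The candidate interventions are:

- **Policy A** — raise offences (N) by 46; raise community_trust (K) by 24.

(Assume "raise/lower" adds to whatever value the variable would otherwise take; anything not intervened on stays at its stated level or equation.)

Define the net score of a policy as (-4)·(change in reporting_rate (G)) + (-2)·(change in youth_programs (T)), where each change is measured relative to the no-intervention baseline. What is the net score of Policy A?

Baseline:
  F = 43
  K = 84
  N = 51
  G = 58 + 2·43 − 2·84 + 6·51 = 282
  T = 199 + 5·43 = 414
Policy A (N + 46, K + 24):
  F = 43
  K = 84 + 24 = 108
  N = 51 + 46 = 97
  G = 58 + 2·43 − 2·108 + 6·97 = 510
  T = 199 + 5·43 = 414
ΔG = 510 − 282 = 228; ΔT = 414 − 414 = 0
Score = (-4)·228 + (-2)·0 = -912

-912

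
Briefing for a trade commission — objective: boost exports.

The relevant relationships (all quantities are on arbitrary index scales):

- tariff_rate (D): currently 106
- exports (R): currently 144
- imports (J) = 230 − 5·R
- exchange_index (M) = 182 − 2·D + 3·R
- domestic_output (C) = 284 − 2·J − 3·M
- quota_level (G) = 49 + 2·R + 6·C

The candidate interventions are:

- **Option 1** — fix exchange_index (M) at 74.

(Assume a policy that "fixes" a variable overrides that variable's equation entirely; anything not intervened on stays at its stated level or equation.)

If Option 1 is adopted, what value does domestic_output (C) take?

Option 1 (M := 74):
  D = 106
  R = 144
  J = 230 − 5·144 = -490
  M = 74
  C = 284 − 2·(-490) − 3·74 = 1042

1042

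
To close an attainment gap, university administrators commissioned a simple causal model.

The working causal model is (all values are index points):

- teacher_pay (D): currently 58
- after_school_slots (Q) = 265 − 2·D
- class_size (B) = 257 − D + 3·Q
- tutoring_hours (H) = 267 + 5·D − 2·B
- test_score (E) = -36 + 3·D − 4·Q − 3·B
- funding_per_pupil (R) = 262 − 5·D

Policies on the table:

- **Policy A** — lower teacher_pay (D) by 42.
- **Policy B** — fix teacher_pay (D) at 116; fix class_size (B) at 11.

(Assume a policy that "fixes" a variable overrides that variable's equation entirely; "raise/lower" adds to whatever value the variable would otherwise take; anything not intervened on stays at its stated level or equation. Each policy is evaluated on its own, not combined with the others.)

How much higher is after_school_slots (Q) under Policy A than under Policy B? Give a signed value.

Policy A (D − 42):
  D = 58 − 42 = 16
  Q = 265 − 2·16 = 233
Policy B (D := 116, B := 11):
  D = 116
  Q = 265 − 2·116 = 33
Q: 233 − 33 = 200

200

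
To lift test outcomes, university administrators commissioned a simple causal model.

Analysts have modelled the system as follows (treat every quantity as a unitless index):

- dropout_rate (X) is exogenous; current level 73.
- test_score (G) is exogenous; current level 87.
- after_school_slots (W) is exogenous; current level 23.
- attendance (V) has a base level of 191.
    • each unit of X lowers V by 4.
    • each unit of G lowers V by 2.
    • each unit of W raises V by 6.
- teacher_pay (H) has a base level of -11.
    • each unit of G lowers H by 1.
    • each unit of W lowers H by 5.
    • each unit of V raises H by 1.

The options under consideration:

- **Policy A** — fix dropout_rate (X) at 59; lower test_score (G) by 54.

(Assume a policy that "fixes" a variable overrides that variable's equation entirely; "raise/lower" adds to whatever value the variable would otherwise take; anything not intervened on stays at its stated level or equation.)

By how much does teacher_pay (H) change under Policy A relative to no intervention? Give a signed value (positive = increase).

218

Baseline:
  X = 73
  G = 87
  W = 23
  V = 191 − 4·73 − 2·87 + 6·23 = -137
  H = -11 − 87 − 5·23 + (-137) = -350
Policy A (X := 59, G − 54):
  X = 59
  G = 87 − 54 = 33
  W = 23
  V = 191 − 4·59 − 2·33 + 6·23 = 27
  H = -11 − 33 − 5·23 + 27 = -132
Change in H: -132 − (-350) = 218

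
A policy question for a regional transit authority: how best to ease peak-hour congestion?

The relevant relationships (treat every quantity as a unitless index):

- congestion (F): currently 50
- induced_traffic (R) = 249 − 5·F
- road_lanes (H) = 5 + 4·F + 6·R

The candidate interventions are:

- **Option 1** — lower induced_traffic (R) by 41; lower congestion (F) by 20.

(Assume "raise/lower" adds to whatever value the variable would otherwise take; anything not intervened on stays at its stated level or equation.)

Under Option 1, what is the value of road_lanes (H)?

473

Option 1 (R − 41, F − 20):
  F = 50 − 20 = 30
  R = 249 − 5·30 (−41 from intervention) = 58
  H = 5 + 4·30 + 6·58 = 473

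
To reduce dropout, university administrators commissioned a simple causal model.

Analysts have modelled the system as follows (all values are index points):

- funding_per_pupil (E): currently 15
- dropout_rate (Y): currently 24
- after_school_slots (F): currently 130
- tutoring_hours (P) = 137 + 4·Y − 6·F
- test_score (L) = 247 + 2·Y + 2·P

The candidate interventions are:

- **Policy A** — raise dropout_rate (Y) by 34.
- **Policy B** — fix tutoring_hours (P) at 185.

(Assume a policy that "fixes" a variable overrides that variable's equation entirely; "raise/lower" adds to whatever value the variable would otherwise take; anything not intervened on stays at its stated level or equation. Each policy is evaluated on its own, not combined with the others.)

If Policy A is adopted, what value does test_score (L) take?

-459

Policy A (Y + 34):
  Y = 24 + 34 = 58
  F = 130
  P = 137 + 4·58 − 6·130 = -411
  L = 247 + 2·58 + 2·(-411) = -459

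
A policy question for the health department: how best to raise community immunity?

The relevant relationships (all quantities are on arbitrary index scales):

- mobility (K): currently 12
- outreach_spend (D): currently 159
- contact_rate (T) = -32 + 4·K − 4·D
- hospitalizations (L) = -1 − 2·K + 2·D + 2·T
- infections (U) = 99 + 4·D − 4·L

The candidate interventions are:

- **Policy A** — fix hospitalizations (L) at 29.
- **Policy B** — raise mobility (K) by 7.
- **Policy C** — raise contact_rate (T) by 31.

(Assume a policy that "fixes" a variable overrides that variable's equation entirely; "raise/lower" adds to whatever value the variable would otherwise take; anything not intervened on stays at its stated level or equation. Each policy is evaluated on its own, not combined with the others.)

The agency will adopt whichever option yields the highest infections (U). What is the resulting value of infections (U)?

4355

Policy A (L := 29):
  K = 12
  D = 159
  T = -32 + 4·12 − 4·159 = -620
  L = 29
  U = 99 + 4·159 − 4·29 = 619
Policy B (K + 7):
  K = 12 + 7 = 19
  D = 159
  T = -32 + 4·19 − 4·159 = -592
  L = -1 − 2·19 + 2·159 + 2·(-592) = -905
  U = 99 + 4·159 − 4·(-905) = 4355
Policy C (T + 31):
  K = 12
  D = 159
  T = -32 + 4·12 − 4·159 (+31 from intervention) = -589
  L = -1 − 2·12 + 2·159 + 2·(-589) = -885
  U = 99 + 4·159 − 4·(-885) = 4275
Comparing — Policy A: U=619, Policy B: U=4355, Policy C: U=4275. Highest is 4355 (Policy B).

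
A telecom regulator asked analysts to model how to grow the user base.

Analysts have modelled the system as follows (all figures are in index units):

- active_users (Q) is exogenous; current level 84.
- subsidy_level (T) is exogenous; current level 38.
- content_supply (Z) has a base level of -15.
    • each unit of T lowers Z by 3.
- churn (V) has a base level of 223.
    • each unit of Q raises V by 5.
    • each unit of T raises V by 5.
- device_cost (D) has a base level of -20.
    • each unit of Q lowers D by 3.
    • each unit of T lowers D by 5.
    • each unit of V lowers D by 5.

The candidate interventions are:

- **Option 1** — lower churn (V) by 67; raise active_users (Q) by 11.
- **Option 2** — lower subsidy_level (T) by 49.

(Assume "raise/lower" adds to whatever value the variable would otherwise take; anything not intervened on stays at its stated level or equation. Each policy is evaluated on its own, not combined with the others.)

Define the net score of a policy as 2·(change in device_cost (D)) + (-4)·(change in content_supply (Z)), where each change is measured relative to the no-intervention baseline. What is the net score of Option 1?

Baseline:
  Q = 84
  T = 38
  Z = -15 − 3·38 = -129
  V = 223 + 5·84 + 5·38 = 833
  D = -20 − 3·84 − 5·38 − 5·833 = -4627
Option 1 (V − 67, Q + 11):
  Q = 84 + 11 = 95
  T = 38
  Z = -15 − 3·38 = -129
  V = 223 + 5·95 + 5·38 (−67 from intervention) = 821
  D = -20 − 3·95 − 5·38 − 5·821 = -4600
ΔD = -4600 − (-4627) = 27; ΔZ = -129 − (-129) = 0
Score = 2·27 + (-4)·0 = 54

54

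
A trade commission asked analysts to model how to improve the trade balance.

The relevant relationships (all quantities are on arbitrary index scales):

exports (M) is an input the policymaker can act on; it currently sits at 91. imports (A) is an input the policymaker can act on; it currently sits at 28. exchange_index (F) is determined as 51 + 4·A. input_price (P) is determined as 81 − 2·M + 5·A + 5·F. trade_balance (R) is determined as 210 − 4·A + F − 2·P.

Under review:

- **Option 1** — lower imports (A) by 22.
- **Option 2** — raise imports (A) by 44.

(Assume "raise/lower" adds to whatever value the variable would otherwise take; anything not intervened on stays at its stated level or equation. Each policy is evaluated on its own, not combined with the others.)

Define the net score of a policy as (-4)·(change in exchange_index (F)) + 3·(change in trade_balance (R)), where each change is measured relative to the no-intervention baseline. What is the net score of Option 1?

3652

Baseline:
  M = 91
  A = 28
  F = 51 + 4·28 = 163
  P = 81 − 2·91 + 5·28 + 5·163 = 854
  R = 210 − 4·28 + 163 − 2·854 = -1447
Option 1 (A − 22):
  M = 91
  A = 28 − 22 = 6
  F = 51 + 4·6 = 75
  P = 81 − 2·91 + 5·6 + 5·75 = 304
  R = 210 − 4·6 + 75 − 2·304 = -347
ΔF = 75 − 163 = -88; ΔR = -347 − (-1447) = 1100
Score = (-4)·(-88) + 3·1100 = 3652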